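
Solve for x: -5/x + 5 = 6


Subtract 5 from both sides: -5/x = 1
Multiply both sides by x: -5 = 1 * x
Divide by 1: x = -5

x = -5


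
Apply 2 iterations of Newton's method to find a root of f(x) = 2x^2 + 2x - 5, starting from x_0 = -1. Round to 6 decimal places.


Newton's method: x_(n+1) = x_n - f(x_n)/f'(x_n)
f(x) = 2x^2 + 2x - 5
f'(x) = 4x + 2

Iteration 1:
  f(-1.000000) = -5.000000
  f'(-1.000000) = -2.000000
  x_1 = -1.000000 - (-5.000000)/(-2.000000) = -3.500000

Iteration 2:
  f(-3.500000) = 12.500000
  f'(-3.500000) = -12.000000
  x_2 = -3.500000 - (12.500000)/(-12.000000) = -2.458333

x_2 = -2.458333


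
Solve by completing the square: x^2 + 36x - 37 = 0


Start: x^2 + 36x - 37 = 0
Move constant: x^2 + 36x = 37
Half of 36 is 18, squared is 324
Add 324 to both sides: x^2 + 36x + 324 = 361
(x + 18)^2 = 361
x + 18 = ±19
x = -18 + 19 = 1 or x = -18 - 19 = -37

x = -37, x = 1


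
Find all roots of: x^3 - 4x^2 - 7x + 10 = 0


Let p(x) = x^3 - 4x^2 - 7x + 10. By the rational root theorem (leading coefficient 1), any rational root is an integer divisor of 10: try ±1, ±2, ... in turn.
Test x = 1: value = 0 ✓, so (x - 1) is a factor.
Synthetic division by (x - 1): bring down 1; 1(1) - 4 = -3; (-3)(1) - 7 = -10; (-10)(1) + 10 = 0 → quotient x^2 - 3x - 10, remainder 0.
Solve the quadratic x^2 - 3x - 10 = 0: discriminant = (-3)^2 - 4(1)(-10) = 9 + 40 = 49.
sqrt(49) = 7, so x = (3 ± 7)/2: x = 5 or x = -2.
Collecting all roots found:

x = -2, x = 1, x = 5


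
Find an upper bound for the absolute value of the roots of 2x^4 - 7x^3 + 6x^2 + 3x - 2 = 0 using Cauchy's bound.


Cauchy's bound: all roots r satisfy |r| <= 1 + max(|a_i/a_n|) for i = 0,...,n-1
where a_n is the leading coefficient.

Coefficients: [2, -7, 6, 3, -2]
Leading coefficient a_n = 2
Ratios |a_i/a_n|: 7/2, 3, 3/2, 1
Maximum ratio: 7/2
Cauchy's bound: |r| <= 1 + 7/2 = 9/2

Upper bound = 9/2


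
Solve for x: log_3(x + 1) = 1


Convert to exponential form: x + 1 = 3^1 = 3
x = 3 - 1 = 2
Check: log_3(2 + 1) = log_3(3) = log_3(3) = 1 ✓

x = 2


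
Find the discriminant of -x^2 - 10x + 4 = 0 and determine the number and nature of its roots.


For ax^2 + bx + c = 0, discriminant D = b^2 - 4ac
Here a = -1, b = -10, c = 4
D = (-10)^2 - 4(-1)(4) = 100 + 16 = 116

D = 116 > 0 but not a perfect square
The equation has 2 distinct real irrational roots.

Discriminant = 116, 2 distinct real irrational roots


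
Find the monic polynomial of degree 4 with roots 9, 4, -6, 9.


A monic polynomial with roots 9, 4, -6, 9 is:
p(x) = (x - 9)(x - 4)(x + 6)(x - 9)
After multiplying by (x - 9): x - 9
After multiplying by (x - 4): x^2 - 13x + 36
After multiplying by (x + 6): x^3 - 7x^2 - 42x + 216
After multiplying by (x - 9): x^4 - 16x^3 + 21x^2 + 594x - 1944

x^4 - 16x^3 + 21x^2 + 594x - 1944


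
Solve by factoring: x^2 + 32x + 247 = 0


We need two numbers that multiply to 247 and add to 32.
Those numbers are 13 and 19 (since 13 * 19 = 247 and 13 + 19 = 32).
So x^2 + 32x + 247 = (x + 13)(x + 19) = 0
Setting each factor to zero: x = -13 or x = -19

x = -19, x = -13


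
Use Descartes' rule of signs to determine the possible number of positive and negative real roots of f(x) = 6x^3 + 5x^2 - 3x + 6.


Descartes' rule of signs:

For positive roots, count sign changes in f(x) = 6x^3 + 5x^2 - 3x + 6:
Signs of coefficients: +, +, -, +
Number of sign changes: 2
Possible positive real roots: 2, 0

For negative roots, examine f(-x) = -6x^3 + 5x^2 + 3x + 6:
Signs of coefficients: -, +, +, +
Number of sign changes: 1
Possible negative real roots: 1

Positive roots: 2 or 0; Negative roots: 1


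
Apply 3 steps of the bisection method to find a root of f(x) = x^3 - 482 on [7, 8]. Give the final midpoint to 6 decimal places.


f(x) = x^3 - 482
f(7) = -139 < 0
f(8) = 30 > 0

Step 1: midpoint = (7.000000 + 8.000000)/2 = 7.500000
  f(7.500000) = -60.125000
  f(mid) < 0, so root is in [7.500000, 8.000000]

Step 2: midpoint = (7.500000 + 8.000000)/2 = 7.750000
  f(7.750000) = -16.515625
  f(mid) < 0, so root is in [7.750000, 8.000000]

Step 3: midpoint = (7.750000 + 8.000000)/2 = 7.875000
  f(7.875000) = 6.373047
  f(mid) > 0, so root is in [7.750000, 7.875000]

midpoint = 7.875000


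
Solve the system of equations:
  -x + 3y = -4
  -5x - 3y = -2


Using Cramer's rule:
Determinant D = (-1)(-3) - (-5)(3) = 3 + 15 = 18
Dx = (-4)(-3) - (-2)(3) = 12 + 6 = 18
Dy = (-1)(-2) - (-5)(-4) = 2 - 20 = -18
x = Dx/D = 18/18 = 1
y = Dy/D = -18/18 = -1

x = 1, y = -1


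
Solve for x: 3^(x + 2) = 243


Express both sides with the same base.
243 = 3^5
Since the bases match, equate exponents: x + 2 = 5
So x = 5 - (2) = 3

x = 3


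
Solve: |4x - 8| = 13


An absolute value equation |expr| = 13 gives two cases:
Case 1: 4x - 8 = 13
  4x = 21, so x = 21/4
Case 2: 4x - 8 = -13
  4x = -5, so x = -5/4

x = -5/4, x = 21/4


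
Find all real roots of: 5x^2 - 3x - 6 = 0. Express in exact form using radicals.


Using the quadratic formula: x = (-b ± sqrt(b^2 - 4ac)) / (2a)
Here a = 5, b = -3, c = -6
Discriminant = b^2 - 4ac = (-3)^2 - 4(5)(-6) = 9 + 120 = 129
Since discriminant = 129 > 0, there are two real roots.
x = (3 ± sqrt(129)) / 10
Numerically: x ≈ 1.4358 or x ≈ -0.8358

x = (3 + sqrt(129)) / 10 or x = (3 - sqrt(129)) / 10


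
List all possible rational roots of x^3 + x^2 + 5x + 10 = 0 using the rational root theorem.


Rational root theorem: possible roots are ±p/q where:
  p divides the constant term (10): p ∈ {1, 2, 5, 10}
  q divides the leading coefficient (1): q ∈ {1}

All possible rational roots: -10, -5, -2, -1, 1, 2, 5, 10

-10, -5, -2, -1, 1, 2, 5, 10


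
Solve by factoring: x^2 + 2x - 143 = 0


We need two numbers that multiply to -143 and add to 2.
Those numbers are -11 and 13 (since (-11) * 13 = -143 and (-11) + 13 = 2).
So x^2 + 2x - 143 = (x - 11)(x + 13) = 0
Setting each factor to zero: x = 11 or x = -13

x = -13, x = 11


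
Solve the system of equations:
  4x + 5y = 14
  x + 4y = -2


Using Cramer's rule:
Determinant D = (4)(4) - (1)(5) = 16 - 5 = 11
Dx = (14)(4) - (-2)(5) = 56 + 10 = 66
Dy = (4)(-2) - (1)(14) = -8 - 14 = -22
x = Dx/D = 66/11 = 6
y = Dy/D = -22/11 = -2

x = 6, y = -2


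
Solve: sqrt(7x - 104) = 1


Square both sides: 7x - 104 = 1^2 = 1
7x = 1 + 104 = 105
x = 15
Check: sqrt(7*15 - 104) = sqrt(1) = 1 ✓

x = 15


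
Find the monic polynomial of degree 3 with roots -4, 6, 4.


A monic polynomial with roots -4, 6, 4 is:
p(x) = (x + 4)(x - 6)(x - 4)
After multiplying by (x + 4): x + 4
After multiplying by (x - 6): x^2 - 2x - 24
After multiplying by (x - 4): x^3 - 6x^2 - 16x + 96

x^3 - 6x^2 - 16x + 96


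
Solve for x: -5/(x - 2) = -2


Multiply both sides by (x - 2): -5 = -2(x - 2)
Distribute: -5 = -2x + 4
-2x = -5 - 4 = -9
x = 9/2

x = 9/2


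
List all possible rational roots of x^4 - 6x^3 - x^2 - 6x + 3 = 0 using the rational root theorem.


Rational root theorem: possible roots are ±p/q where:
  p divides the constant term (3): p ∈ {1, 3}
  q divides the leading coefficient (1): q ∈ {1}

All possible rational roots: -3, -1, 1, 3

-3, -1, 1, 3


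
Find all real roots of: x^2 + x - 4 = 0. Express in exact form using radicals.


Using the quadratic formula: x = (-b ± sqrt(b^2 - 4ac)) / (2a)
Here a = 1, b = 1, c = -4
Discriminant = b^2 - 4ac = 1^2 - 4(1)(-4) = 1 + 16 = 17
Since discriminant = 17 > 0, there are two real roots.
x = (-1 ± sqrt(17)) / 2
Numerically: x ≈ 1.5616 or x ≈ -2.5616

x = (-1 + sqrt(17)) / 2 or x = (-1 - sqrt(17)) / 2


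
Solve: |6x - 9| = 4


An absolute value equation |expr| = 4 gives two cases:
Case 1: 6x - 9 = 4
  6x = 13, so x = 13/6
Case 2: 6x - 9 = -4
  6x = 5, so x = 5/6

x = 5/6, x = 13/6


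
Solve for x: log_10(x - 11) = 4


Convert to exponential form: x - 11 = 10^4 = 10000
x = 10000 + 11 = 10011
Check: log_10(10011 - 11) = log_10(10000) = log_10(10000) = 4 ✓

x = 10011


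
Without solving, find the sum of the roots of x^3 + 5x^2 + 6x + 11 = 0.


By Vieta's formulas for x^3 + bx^2 + cx + d = 0:
  r1 + r2 + r3 = -b/a = -5
  r1*r2 + r1*r3 + r2*r3 = c/a = 6
  r1*r2*r3 = -d/a = -11


Sum = -5


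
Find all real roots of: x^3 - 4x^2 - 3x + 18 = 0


Let p(x) = x^3 - 4x^2 - 3x + 18. By the rational root theorem (leading coefficient 1), any rational root is an integer divisor of 18: try ±1, ±2, ... in turn.
Test x = 1: value = 12 ≠ 0.
Test x = -1: value = 16 ≠ 0.
Test x = 2: value = 4 ≠ 0.
Test x = -2: value = 0 ✓, so (x + 2) is a factor.
Synthetic division by (x + 2): bring down 1; 1(-2) - 4 = -6; (-6)(-2) - 3 = 9; 9(-2) + 18 = 0 → quotient x^2 - 6x + 9, remainder 0.
Solve the quadratic x^2 - 6x + 9 = 0: discriminant = (-6)^2 - 4(1)(9) = 36 - 36 = 0.
Discriminant = 0, so a double root: x = 6/2 = 3.

x = -2, x = 3 (multiplicity 2)


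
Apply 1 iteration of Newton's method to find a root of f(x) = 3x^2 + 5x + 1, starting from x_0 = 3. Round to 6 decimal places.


Newton's method: x_(n+1) = x_n - f(x_n)/f'(x_n)
f(x) = 3x^2 + 5x + 1
f'(x) = 6x + 5

Iteration 1:
  f(3.000000) = 43.000000
  f'(3.000000) = 23.000000
  x_1 = 3.000000 - (43.000000)/(23.000000) = 1.130435

x_1 = 1.130435


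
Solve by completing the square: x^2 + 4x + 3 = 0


Start: x^2 + 4x + 3 = 0
Move constant: x^2 + 4x = -3
Half of 4 is 2, squared is 4
Add 4 to both sides: x^2 + 4x + 4 = 1
(x + 2)^2 = 1
x + 2 = ±1
x = -2 + 1 = -1 or x = -2 - 1 = -3

x = -3, x = -1


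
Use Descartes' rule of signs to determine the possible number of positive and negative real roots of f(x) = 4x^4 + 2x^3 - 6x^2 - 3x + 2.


Descartes' rule of signs:

For positive roots, count sign changes in f(x) = 4x^4 + 2x^3 - 6x^2 - 3x + 2:
Signs of coefficients: +, +, -, -, +
Number of sign changes: 2
Possible positive real roots: 2, 0

For negative roots, examine f(-x) = 4x^4 - 2x^3 - 6x^2 + 3x + 2:
Signs of coefficients: +, -, -, +, +
Number of sign changes: 2
Possible negative real roots: 2, 0

Positive roots: 2 or 0; Negative roots: 2 or 0


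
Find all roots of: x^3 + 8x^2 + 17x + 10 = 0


Let p(x) = x^3 + 8x^2 + 17x + 10. By the rational root theorem (leading coefficient 1), any rational root is an integer divisor of 10: try ±1, ±2, ... in turn.
Test x = 1: value = 36 ≠ 0.
Test x = -1: value = 0 ✓, so (x + 1) is a factor.
Synthetic division by (x + 1): bring down 1; 1(-1) + 8 = 7; 7(-1) + 17 = 10; 10(-1) + 10 = 0 → quotient x^2 + 7x + 10, remainder 0.
Solve the quadratic x^2 + 7x + 10 = 0: discriminant = 7^2 - 4(1)(10) = 49 - 40 = 9.
sqrt(9) = 3, so x = (-7 ± 3)/2: x = -2 or x = -5.
Collecting all roots found:

x = -5, x = -2, x = -1


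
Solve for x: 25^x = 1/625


Express both sides with the same base.
1/625 = 25^(-2)
Since the bases match: x = -2

x = -2


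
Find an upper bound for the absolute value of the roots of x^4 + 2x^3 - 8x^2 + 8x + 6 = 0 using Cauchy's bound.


Cauchy's bound: all roots r satisfy |r| <= 1 + max(|a_i/a_n|) for i = 0,...,n-1
where a_n is the leading coefficient.

Coefficients: [1, 2, -8, 8, 6]
Leading coefficient a_n = 1
Ratios |a_i/a_n|: 2, 8, 8, 6
Maximum ratio: 8
Cauchy's bound: |r| <= 1 + 8 = 9

Upper bound = 9


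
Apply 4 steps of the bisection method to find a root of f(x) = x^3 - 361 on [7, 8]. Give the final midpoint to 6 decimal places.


f(x) = x^3 - 361
f(7) = -18 < 0
f(8) = 151 > 0

Step 1: midpoint = (7.000000 + 8.000000)/2 = 7.500000
  f(7.500000) = 60.875000
  f(mid) > 0, so root is in [7.000000, 7.500000]

Step 2: midpoint = (7.000000 + 7.500000)/2 = 7.250000
  f(7.250000) = 20.078125
  f(mid) > 0, so root is in [7.000000, 7.250000]

Step 3: midpoint = (7.000000 + 7.250000)/2 = 7.125000
  f(7.125000) = 0.705078
  f(mid) > 0, so root is in [7.000000, 7.125000]

Step 4: midpoint = (7.000000 + 7.125000)/2 = 7.062500
  f(7.062500) = -8.730225
  f(mid) < 0, so root is in [7.062500, 7.125000]

midpoint = 7.062500


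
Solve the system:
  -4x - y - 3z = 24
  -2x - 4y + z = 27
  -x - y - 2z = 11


Using Cramer's rule. Expand each determinant along the first row.
D  = (-4)*[(-4)*(-2) - 1*(-1)] - (-1)*[(-2)*(-2) - 1*(-1)] + (-3)*[(-2)*(-1) - (-4)*(-1)]
  = (-4)*(9) - (-1)*(5) + (-3)*(-2) = -25
Dx = 24*[(-4)*(-2) - 1*(-1)] - (-1)*[27*(-2) - 1*11] + (-3)*[27*(-1) - (-4)*11]
  = 24*(9) - (-1)*(-65) + (-3)*(17) = 100
Dy = (-4)*[27*(-2) - 1*11] - 24*[(-2)*(-2) - 1*(-1)] + (-3)*[(-2)*11 - 27*(-1)]
  = (-4)*(-65) - 24*(5) + (-3)*(5) = 125
Dz = (-4)*[(-4)*11 - 27*(-1)] - (-1)*[(-2)*11 - 27*(-1)] + 24*[(-2)*(-1) - (-4)*(-1)]
  = (-4)*(-17) - (-1)*(5) + 24*(-2) = 25
x = Dx/D = 100/-25 = -4, y = Dy/D = 125/-25 = -5, z = Dz/D = 25/-25 = -1
Check eq1: (-4)(-4) + (-1)(-5) + (-3)(-1) = 24 = 24 ✓
Check eq2: (-2)(-4) + (-4)(-5) + (1)(-1) = 27 = 27 ✓
Check eq3: (-1)(-4) + (-1)(-5) + (-2)(-1) = 11 = 11 ✓

x = -4, y = -5, z = -1


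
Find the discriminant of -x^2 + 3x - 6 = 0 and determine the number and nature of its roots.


For ax^2 + bx + c = 0, discriminant D = b^2 - 4ac
Here a = -1, b = 3, c = -6
D = (3)^2 - 4(-1)(-6) = 9 - 24 = -15

D = -15 < 0
The equation has no real roots (2 complex conjugate roots).

Discriminant = -15, no real roots (2 complex conjugate roots)


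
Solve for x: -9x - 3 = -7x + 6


Starting with: -9x - 3 = -7x + 6
Move all x terms to left: (-9 + 7)x = 6 + 3
Simplify: -2x = 9
Divide both sides by -2: x = -9/2

x = -9/2


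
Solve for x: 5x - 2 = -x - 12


Starting with: 5x - 2 = -x - 12
Move all x terms to left: (5 + 1)x = -12 + 2
Simplify: 6x = -10
Divide both sides by 6: x = -5/3

x = -5/3


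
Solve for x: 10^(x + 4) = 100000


Express both sides with the same base.
100000 = 10^5
Since the bases match, equate exponents: x + 4 = 5
So x = 5 - (4) = 1

x = 1


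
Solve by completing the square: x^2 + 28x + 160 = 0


Start: x^2 + 28x + 160 = 0
Move constant: x^2 + 28x = -160
Half of 28 is 14, squared is 196
Add 196 to both sides: x^2 + 28x + 196 = 36
(x + 14)^2 = 36
x + 14 = ±6
x = -14 + 6 = -8 or x = -14 - 6 = -20

x = -20, x = -8


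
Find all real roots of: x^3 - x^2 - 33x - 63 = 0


Let p(x) = x^3 - x^2 - 33x - 63. By the rational root theorem (leading coefficient 1), any rational root is an integer divisor of 63: try ±1, ±2, ... in turn.
Test x = 1: value = -96 ≠ 0.
Test x = -1: value = -32 ≠ 0.
Test x = 3: value = -144 ≠ 0.
Test x = -3: value = 0 ✓, so (x + 3) is a factor.
Synthetic division by (x + 3): bring down 1; 1(-3) - 1 = -4; (-4)(-3) - 33 = -21; (-21)(-3) - 63 = 0 → quotient x^2 - 4x - 21, remainder 0.
Solve the quadratic x^2 - 4x - 21 = 0: discriminant = (-4)^2 - 4(1)(-21) = 16 + 84 = 100.
sqrt(100) = 10, so x = (4 ± 10)/2: x = 7 or x = -3.

x = -3 (multiplicity 2), x = 7


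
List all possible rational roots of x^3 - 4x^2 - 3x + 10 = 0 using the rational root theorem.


Rational root theorem: possible roots are ±p/q where:
  p divides the constant term (10): p ∈ {1, 2, 5, 10}
  q divides the leading coefficient (1): q ∈ {1}

All possible rational roots: -10, -5, -2, -1, 1, 2, 5, 10

-10, -5, -2, -1, 1, 2, 5, 10


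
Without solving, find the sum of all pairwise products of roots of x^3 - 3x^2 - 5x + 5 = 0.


By Vieta's formulas for x^3 + bx^2 + cx + d = 0:
  r1 + r2 + r3 = -b/a = 3
  r1*r2 + r1*r3 + r2*r3 = c/a = -5
  r1*r2*r3 = -d/a = -5


Sum of pairwise products = -5


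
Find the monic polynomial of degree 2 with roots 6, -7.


A monic polynomial with roots 6, -7 is:
p(x) = (x - 6)(x + 7)
After multiplying by (x - 6): x - 6
After multiplying by (x + 7): x^2 + x - 42

x^2 + x - 42


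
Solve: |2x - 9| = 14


An absolute value equation |expr| = 14 gives two cases:
Case 1: 2x - 9 = 14
  2x = 23, so x = 23/2
Case 2: 2x - 9 = -14
  2x = -5, so x = -5/2

x = -5/2, x = 23/2


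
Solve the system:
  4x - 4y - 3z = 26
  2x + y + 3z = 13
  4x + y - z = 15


Using Cramer's rule. Expand each determinant along the first row.
D  = 4*[1*(-1) - 3*1] - (-4)*[2*(-1) - 3*4] + (-3)*[2*1 - 1*4]
  = 4*(-4) - (-4)*(-14) + (-3)*(-2) = -66
Dx = 26*[1*(-1) - 3*1] - (-4)*[13*(-1) - 3*15] + (-3)*[13*1 - 1*15]
  = 26*(-4) - (-4)*(-58) + (-3)*(-2) = -330
Dy = 4*[13*(-1) - 3*15] - 26*[2*(-1) - 3*4] + (-3)*[2*15 - 13*4]
  = 4*(-58) - 26*(-14) + (-3)*(-22) = 198
Dz = 4*[1*15 - 13*1] - (-4)*[2*15 - 13*4] + 26*[2*1 - 1*4]
  = 4*(2) - (-4)*(-22) + 26*(-2) = -132
x = Dx/D = -330/-66 = 5, y = Dy/D = 198/-66 = -3, z = Dz/D = -132/-66 = 2
Check eq1: (4)(5) + (-4)(-3) + (-3)(2) = 26 = 26 ✓
Check eq2: (2)(5) + (1)(-3) + (3)(2) = 13 = 13 ✓
Check eq3: (4)(5) + (1)(-3) + (-1)(2) = 15 = 15 ✓

x = 5, y = -3, z = 2


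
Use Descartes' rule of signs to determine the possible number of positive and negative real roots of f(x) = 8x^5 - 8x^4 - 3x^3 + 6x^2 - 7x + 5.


Descartes' rule of signs:

For positive roots, count sign changes in f(x) = 8x^5 - 8x^4 - 3x^3 + 6x^2 - 7x + 5:
Signs of coefficients: +, -, -, +, -, +
Number of sign changes: 4
Possible positive real roots: 4, 2, 0

For negative roots, examine f(-x) = -8x^5 - 8x^4 + 3x^3 + 6x^2 + 7x + 5:
Signs of coefficients: -, -, +, +, +, +
Number of sign changes: 1
Possible negative real roots: 1

Positive roots: 4 or 2 or 0; Negative roots: 1


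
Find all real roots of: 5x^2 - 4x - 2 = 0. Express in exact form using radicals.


Using the quadratic formula: x = (-b ± sqrt(b^2 - 4ac)) / (2a)
Here a = 5, b = -4, c = -2
Discriminant = b^2 - 4ac = (-4)^2 - 4(5)(-2) = 16 + 40 = 56
Since discriminant = 56 > 0, there are two real roots.
x = (4 ± 2*sqrt(14)) / 10
Simplifying: x = (2 ± sqrt(14)) / 5
Numerically: x ≈ 1.1483 or x ≈ -0.3483

x = (2 + sqrt(14)) / 5 or x = (2 - sqrt(14)) / 5


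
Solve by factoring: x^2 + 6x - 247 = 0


We need two numbers that multiply to -247 and add to 6.
Those numbers are -13 and 19 (since (-13) * 19 = -247 and (-13) + 19 = 6).
So x^2 + 6x - 247 = (x - 13)(x + 19) = 0
Setting each factor to zero: x = 13 or x = -19

x = -19, x = 13


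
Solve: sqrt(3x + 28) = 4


Square both sides: 3x + 28 = 4^2 = 16
3x = 16 - 28 = -12
x = -4
Check: sqrt(3*(-4) + 28) = sqrt(16) = 4 ✓

x = -4


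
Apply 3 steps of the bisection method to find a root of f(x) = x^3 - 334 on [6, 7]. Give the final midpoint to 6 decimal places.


f(x) = x^3 - 334
f(6) = -118 < 0
f(7) = 9 > 0

Step 1: midpoint = (6.000000 + 7.000000)/2 = 6.500000
  f(6.500000) = -59.375000
  f(mid) < 0, so root is in [6.500000, 7.000000]

Step 2: midpoint = (6.500000 + 7.000000)/2 = 6.750000
  f(6.750000) = -26.453125
  f(mid) < 0, so root is in [6.750000, 7.000000]

Step 3: midpoint = (6.750000 + 7.000000)/2 = 6.875000
  f(6.875000) = -9.048828
  f(mid) < 0, so root is in [6.875000, 7.000000]

midpoint = 6.875000


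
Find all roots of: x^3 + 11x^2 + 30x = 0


The constant term is 0, so x = 0 is a root. Factor out x:
  x^2 + 11x + 30 = 0
Solve the quadratic x^2 + 11x + 30 = 0: discriminant = 11^2 - 4(1)(30) = 121 - 120 = 1.
sqrt(1) = 1, so x = (-11 ± 1)/2: x = -5 or x = -6.
Collecting all roots found:

x = -6, x = -5, x = 0


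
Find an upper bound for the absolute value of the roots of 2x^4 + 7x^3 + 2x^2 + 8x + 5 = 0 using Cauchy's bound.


Cauchy's bound: all roots r satisfy |r| <= 1 + max(|a_i/a_n|) for i = 0,...,n-1
where a_n is the leading coefficient.

Coefficients: [2, 7, 2, 8, 5]
Leading coefficient a_n = 2
Ratios |a_i/a_n|: 7/2, 1, 4, 5/2
Maximum ratio: 4
Cauchy's bound: |r| <= 1 + 4 = 5

Upper bound = 5


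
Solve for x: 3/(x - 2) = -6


Multiply both sides by (x - 2): 3 = -6(x - 2)
Distribute: 3 = -6x + 12
-6x = 3 - 12 = -9
x = 3/2

x = 3/2


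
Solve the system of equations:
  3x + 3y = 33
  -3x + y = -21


Using Cramer's rule:
Determinant D = (3)(1) - (-3)(3) = 3 + 9 = 12
Dx = (33)(1) - (-21)(3) = 33 + 63 = 96
Dy = (3)(-21) - (-3)(33) = -63 + 99 = 36
x = Dx/D = 96/12 = 8
y = Dy/D = 36/12 = 3

x = 8, y = 3


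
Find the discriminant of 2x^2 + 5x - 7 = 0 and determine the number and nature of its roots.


For ax^2 + bx + c = 0, discriminant D = b^2 - 4ac
Here a = 2, b = 5, c = -7
D = (5)^2 - 4(2)(-7) = 25 + 56 = 81

D = 81 > 0 and is a perfect square (sqrt = 9)
The equation has 2 distinct real rational roots.

Discriminant = 81, 2 distinct real rational roots


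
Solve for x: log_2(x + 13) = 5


Convert to exponential form: x + 13 = 2^5 = 32
x = 32 - 13 = 19
Check: log_2(19 + 13) = log_2(32) = log_2(32) = 5 ✓

x = 19


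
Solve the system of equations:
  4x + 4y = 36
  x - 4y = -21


Using Cramer's rule:
Determinant D = (4)(-4) - (1)(4) = -16 - 4 = -20
Dx = (36)(-4) - (-21)(4) = -144 + 84 = -60
Dy = (4)(-21) - (1)(36) = -84 - 36 = -120
x = Dx/D = -60/-20 = 3
y = Dy/D = -120/-20 = 6

x = 3, y = 6


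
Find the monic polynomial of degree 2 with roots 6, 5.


A monic polynomial with roots 6, 5 is:
p(x) = (x - 6)(x - 5)
After multiplying by (x - 6): x - 6
After multiplying by (x - 5): x^2 - 11x + 30

x^2 - 11x + 30


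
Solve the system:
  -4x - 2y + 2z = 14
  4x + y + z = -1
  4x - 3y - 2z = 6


Using Cramer's rule. Expand each determinant along the first row.
D  = (-4)*[1*(-2) - 1*(-3)] - (-2)*[4*(-2) - 1*4] + 2*[4*(-3) - 1*4]
  = (-4)*(1) - (-2)*(-12) + 2*(-16) = -60
Dx = 14*[1*(-2) - 1*(-3)] - (-2)*[(-1)*(-2) - 1*6] + 2*[(-1)*(-3) - 1*6]
  = 14*(1) - (-2)*(-4) + 2*(-3) = 0
Dy = (-4)*[(-1)*(-2) - 1*6] - 14*[4*(-2) - 1*4] + 2*[4*6 - (-1)*4]
  = (-4)*(-4) - 14*(-12) + 2*(28) = 240
Dz = (-4)*[1*6 - (-1)*(-3)] - (-2)*[4*6 - (-1)*4] + 14*[4*(-3) - 1*4]
  = (-4)*(3) - (-2)*(28) + 14*(-16) = -180
x = Dx/D = 0/-60 = 0, y = Dy/D = 240/-60 = -4, z = Dz/D = -180/-60 = 3
Check eq1: (-4)(0) + (-2)(-4) + (2)(3) = 14 = 14 ✓
Check eq2: (4)(0) + (1)(-4) + (1)(3) = -1 = -1 ✓
Check eq3: (4)(0) + (-3)(-4) + (-2)(3) = 6 = 6 ✓

x = 0, y = -4, z = 3


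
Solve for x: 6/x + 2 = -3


Subtract 2 from both sides: 6/x = -5
Multiply both sides by x: 6 = -5 * x
Divide by -5: x = -6/5

x = -6/5


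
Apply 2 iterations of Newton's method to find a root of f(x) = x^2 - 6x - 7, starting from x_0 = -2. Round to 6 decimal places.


Newton's method: x_(n+1) = x_n - f(x_n)/f'(x_n)
f(x) = x^2 - 6x - 7
f'(x) = 2x - 6

Iteration 1:
  f(-2.000000) = 9.000000
  f'(-2.000000) = -10.000000
  x_1 = -2.000000 - (9.000000)/(-10.000000) = -1.100000

Iteration 2:
  f(-1.100000) = 0.810000
  f'(-1.100000) = -8.200000
  x_2 = -1.100000 - (0.810000)/(-8.200000) = -1.001220

x_2 = -1.001220


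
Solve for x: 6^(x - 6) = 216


Express both sides with the same base.
216 = 6^3
Since the bases match, equate exponents: x - 6 = 3
So x = 3 - (-6) = 9

x = 9


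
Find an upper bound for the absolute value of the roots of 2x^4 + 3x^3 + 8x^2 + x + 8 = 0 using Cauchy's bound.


Cauchy's bound: all roots r satisfy |r| <= 1 + max(|a_i/a_n|) for i = 0,...,n-1
where a_n is the leading coefficient.

Coefficients: [2, 3, 8, 1, 8]
Leading coefficient a_n = 2
Ratios |a_i/a_n|: 3/2, 4, 1/2, 4
Maximum ratio: 4
Cauchy's bound: |r| <= 1 + 4 = 5

Upper bound = 5


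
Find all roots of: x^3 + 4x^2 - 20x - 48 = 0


Let p(x) = x^3 + 4x^2 - 20x - 48. By the rational root theorem (leading coefficient 1), any rational root is an integer divisor of 48: try ±1, ±2, ... in turn.
Test x = 1: value = -63 ≠ 0.
Test x = -1: value = -25 ≠ 0.
Test x = 2: value = -64 ≠ 0.
Test x = -2: value = 0 ✓, so (x + 2) is a factor.
Synthetic division by (x + 2): bring down 1; 1(-2) + 4 = 2; 2(-2) - 20 = -24; (-24)(-2) - 48 = 0 → quotient x^2 + 2x - 24, remainder 0.
Solve the quadratic x^2 + 2x - 24 = 0: discriminant = 2^2 - 4(1)(-24) = 4 + 96 = 100.
sqrt(100) = 10, so x = (-2 ± 10)/2: x = 4 or x = -6.
Collecting all roots found:

x = -6, x = -2, x = 4


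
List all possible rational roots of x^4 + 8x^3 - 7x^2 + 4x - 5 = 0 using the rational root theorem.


Rational root theorem: possible roots are ±p/q where:
  p divides the constant term (-5): p ∈ {1, 5}
  q divides the leading coefficient (1): q ∈ {1}

All possible rational roots: -5, -1, 1, 5

-5, -1, 1, 5


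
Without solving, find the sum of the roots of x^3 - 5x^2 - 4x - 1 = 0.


By Vieta's formulas for x^3 + bx^2 + cx + d = 0:
  r1 + r2 + r3 = -b/a = 5
  r1*r2 + r1*r3 + r2*r3 = c/a = -4
  r1*r2*r3 = -d/a = 1


Sum = 5


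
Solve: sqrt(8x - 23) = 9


Square both sides: 8x - 23 = 9^2 = 81
8x = 81 + 23 = 104
x = 13
Check: sqrt(8*13 - 23) = sqrt(81) = 9 ✓

x = 13


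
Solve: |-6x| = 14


An absolute value equation |expr| = 14 gives two cases:
Case 1: -6x = 14
  -6x = 14, so x = -7/3
Case 2: -6x = -14
  -6x = -14, so x = 7/3

x = -7/3, x = 7/3


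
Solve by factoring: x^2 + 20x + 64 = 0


We need two numbers that multiply to 64 and add to 20.
Those numbers are 16 and 4 (since 16 * 4 = 64 and 16 + 4 = 20).
So x^2 + 20x + 64 = (x + 16)(x + 4) = 0
Setting each factor to zero: x = -16 or x = -4

x = -16, x = -4


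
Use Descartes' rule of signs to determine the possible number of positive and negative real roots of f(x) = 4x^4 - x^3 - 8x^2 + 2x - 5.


Descartes' rule of signs:

For positive roots, count sign changes in f(x) = 4x^4 - x^3 - 8x^2 + 2x - 5:
Signs of coefficients: +, -, -, +, -
Number of sign changes: 3
Possible positive real roots: 3, 1

For negative roots, examine f(-x) = 4x^4 + x^3 - 8x^2 - 2x - 5:
Signs of coefficients: +, +, -, -, -
Number of sign changes: 1
Possible negative real roots: 1

Positive roots: 3 or 1; Negative roots: 1


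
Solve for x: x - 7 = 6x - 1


Starting with: x - 7 = 6x - 1
Move all x terms to left: (1 - 6)x = -1 + 7
Simplify: -5x = 6
Divide both sides by -5: x = -6/5

x = -6/5


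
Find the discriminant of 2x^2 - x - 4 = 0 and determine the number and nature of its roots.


For ax^2 + bx + c = 0, discriminant D = b^2 - 4ac
Here a = 2, b = -1, c = -4
D = (-1)^2 - 4(2)(-4) = 1 + 32 = 33

D = 33 > 0 but not a perfect square
The equation has 2 distinct real irrational roots.

Discriminant = 33, 2 distinct real irrational roots


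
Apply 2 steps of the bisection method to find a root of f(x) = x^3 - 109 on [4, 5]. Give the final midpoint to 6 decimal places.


f(x) = x^3 - 109
f(4) = -45 < 0
f(5) = 16 > 0

Step 1: midpoint = (4.000000 + 5.000000)/2 = 4.500000
  f(4.500000) = -17.875000
  f(mid) < 0, so root is in [4.500000, 5.000000]

Step 2: midpoint = (4.500000 + 5.000000)/2 = 4.750000
  f(4.750000) = -1.828125
  f(mid) < 0, so root is in [4.750000, 5.000000]

midpoint = 4.750000


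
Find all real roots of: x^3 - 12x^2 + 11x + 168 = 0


Let p(x) = x^3 - 12x^2 + 11x + 168. By the rational root theorem (leading coefficient 1), any rational root is an integer divisor of 168: try ±1, ±2, ... in turn.
Test x = 1: value = 168 ≠ 0.
Test x = -1: value = 144 ≠ 0.
Test x = 2: value = 150 ≠ 0.
Test x = -2: value = 90 ≠ 0.
Test x = 3: value = 120 ≠ 0.
Test x = -3: value = 0 ✓, so (x + 3) is a factor.
Synthetic division by (x + 3): bring down 1; 1(-3) - 12 = -15; (-15)(-3) + 11 = 56; 56(-3) + 168 = 0 → quotient x^2 - 15x + 56, remainder 0.
Solve the quadratic x^2 - 15x + 56 = 0: discriminant = (-15)^2 - 4(1)(56) = 225 - 224 = 1.
sqrt(1) = 1, so x = (15 ± 1)/2: x = 8 or x = 7.

x = -3, x = 7, x = 8


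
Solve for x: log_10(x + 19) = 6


Convert to exponential form: x + 19 = 10^6 = 1000000
x = 1000000 - 19 = 999981
Check: log_10(999981 + 19) = log_10(1000000) = log_10(1000000) = 6 ✓

x = 999981


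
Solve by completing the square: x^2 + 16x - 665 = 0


Start: x^2 + 16x - 665 = 0
Move constant: x^2 + 16x = 665
Half of 16 is 8, squared is 64
Add 64 to both sides: x^2 + 16x + 64 = 729
(x + 8)^2 = 729
x + 8 = ±27
x = -8 + 27 = 19 or x = -8 - 27 = -35

x = -35, x = 19


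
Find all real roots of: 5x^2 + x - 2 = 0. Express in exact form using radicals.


Using the quadratic formula: x = (-b ± sqrt(b^2 - 4ac)) / (2a)
Here a = 5, b = 1, c = -2
Discriminant = b^2 - 4ac = 1^2 - 4(5)(-2) = 1 + 40 = 41
Since discriminant = 41 > 0, there are two real roots.
x = (-1 ± sqrt(41)) / 10
Numerically: x ≈ 0.5403 or x ≈ -0.7403

x = (-1 + sqrt(41)) / 10 or x = (-1 - sqrt(41)) / 10


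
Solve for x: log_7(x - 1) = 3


Convert to exponential form: x - 1 = 7^3 = 343
x = 343 + 1 = 344
Check: log_7(344 - 1) = log_7(343) = log_7(343) = 3 ✓

x = 344


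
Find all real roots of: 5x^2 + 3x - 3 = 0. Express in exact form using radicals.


Using the quadratic formula: x = (-b ± sqrt(b^2 - 4ac)) / (2a)
Here a = 5, b = 3, c = -3
Discriminant = b^2 - 4ac = 3^2 - 4(5)(-3) = 9 + 60 = 69
Since discriminant = 69 > 0, there are two real roots.
x = (-3 ± sqrt(69)) / 10
Numerically: x ≈ 0.5307 or x ≈ -1.1307

x = (-3 + sqrt(69)) / 10 or x = (-3 - sqrt(69)) / 10


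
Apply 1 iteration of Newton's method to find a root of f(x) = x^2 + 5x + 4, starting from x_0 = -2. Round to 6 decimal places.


Newton's method: x_(n+1) = x_n - f(x_n)/f'(x_n)
f(x) = x^2 + 5x + 4
f'(x) = 2x + 5

Iteration 1:
  f(-2.000000) = -2.000000
  f'(-2.000000) = 1.000000
  x_1 = -2.000000 - (-2.000000)/(1.000000) = 0.000000

x_1 = 0.000000


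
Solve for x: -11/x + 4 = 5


Subtract 4 from both sides: -11/x = 1
Multiply both sides by x: -11 = 1 * x
Divide by 1: x = -11

x = -11


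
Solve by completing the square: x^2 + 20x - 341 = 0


Start: x^2 + 20x - 341 = 0
Move constant: x^2 + 20x = 341
Half of 20 is 10, squared is 100
Add 100 to both sides: x^2 + 20x + 100 = 441
(x + 10)^2 = 441
x + 10 = ±21
x = -10 + 21 = 11 or x = -10 - 21 = -31

x = -31, x = 11


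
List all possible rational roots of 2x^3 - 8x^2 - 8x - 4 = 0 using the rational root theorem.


Rational root theorem: possible roots are ±p/q where:
  p divides the constant term (-4): p ∈ {1, 2, 4}
  q divides the leading coefficient (2): q ∈ {1, 2}

All possible rational roots: -4, -2, -1, -1/2, 1/2, 1, 2, 4

-4, -2, -1, -1/2, 1/2, 1, 2, 4


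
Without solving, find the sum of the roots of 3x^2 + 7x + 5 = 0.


By Vieta's formulas for ax^2 + bx + c = 0:
  Sum of roots = -b/a
  Product of roots = c/a

Here a = 3, b = 7, c = 5
Sum = -(7)/3 = -7/3
Product = 5/3 = 5/3

Sum = -7/3


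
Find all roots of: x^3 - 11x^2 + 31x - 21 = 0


Let p(x) = x^3 - 11x^2 + 31x - 21. By the rational root theorem (leading coefficient 1), any rational root is an integer divisor of 21: try ±1, ±2, ... in turn.
Test x = 1: value = 0 ✓, so (x - 1) is a factor.
Synthetic division by (x - 1): bring down 1; 1(1) - 11 = -10; (-10)(1) + 31 = 21; 21(1) - 21 = 0 → quotient x^2 - 10x + 21, remainder 0.
Solve the quadratic x^2 - 10x + 21 = 0: discriminant = (-10)^2 - 4(1)(21) = 100 - 84 = 16.
sqrt(16) = 4, so x = (10 ± 4)/2: x = 7 or x = 3.
Collecting all roots found:

x = 1, x = 3, x = 7


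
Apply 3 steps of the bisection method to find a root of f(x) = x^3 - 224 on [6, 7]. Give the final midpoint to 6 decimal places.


f(x) = x^3 - 224
f(6) = -8 < 0
f(7) = 119 > 0

Step 1: midpoint = (6.000000 + 7.000000)/2 = 6.500000
  f(6.500000) = 50.625000
  f(mid) > 0, so root is in [6.000000, 6.500000]

Step 2: midpoint = (6.000000 + 6.500000)/2 = 6.250000
  f(6.250000) = 20.140625
  f(mid) > 0, so root is in [6.000000, 6.250000]

Step 3: midpoint = (6.000000 + 6.250000)/2 = 6.125000
  f(6.125000) = 5.783203
  f(mid) > 0, so root is in [6.000000, 6.125000]

midpoint = 6.125000


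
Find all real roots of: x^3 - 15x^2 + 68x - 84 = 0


Let p(x) = x^3 - 15x^2 + 68x - 84. By the rational root theorem (leading coefficient 1), any rational root is an integer divisor of 84: try ±1, ±2, ... in turn.
Test x = 1: value = -30 ≠ 0.
Test x = -1: value = -168 ≠ 0.
Test x = 2: value = 0 ✓, so (x - 2) is a factor.
Synthetic division by (x - 2): bring down 1; 1(2) - 15 = -13; (-13)(2) + 68 = 42; 42(2) - 84 = 0 → quotient x^2 - 13x + 42, remainder 0.
Solve the quadratic x^2 - 13x + 42 = 0: discriminant = (-13)^2 - 4(1)(42) = 169 - 168 = 1.
sqrt(1) = 1, so x = (13 ± 1)/2: x = 7 or x = 6.

x = 2, x = 6, x = 7


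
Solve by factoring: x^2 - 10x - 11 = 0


We need two numbers that multiply to -11 and add to -10.
Those numbers are 1 and -11 (since 1 * (-11) = -11 and 1 + (-11) = -10).
So x^2 - 10x - 11 = (x + 1)(x - 11) = 0
Setting each factor to zero: x = -1 or x = 11

x = -1, x = 11


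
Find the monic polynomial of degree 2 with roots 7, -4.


A monic polynomial with roots 7, -4 is:
p(x) = (x - 7)(x + 4)
After multiplying by (x - 7): x - 7
After multiplying by (x + 4): x^2 - 3x - 28

x^2 - 3x - 28


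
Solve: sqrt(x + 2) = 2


Square both sides: x + 2 = 2^2 = 4
x = 4 - 2 = 2
x = 2
Check: sqrt(1*2 + 2) = sqrt(4) = 2 ✓

x = 2


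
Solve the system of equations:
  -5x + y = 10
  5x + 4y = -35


Using Cramer's rule:
Determinant D = (-5)(4) - (5)(1) = -20 - 5 = -25
Dx = (10)(4) - (-35)(1) = 40 + 35 = 75
Dy = (-5)(-35) - (5)(10) = 175 - 50 = 125
x = Dx/D = 75/-25 = -3
y = Dy/D = 125/-25 = -5

x = -3, y = -5


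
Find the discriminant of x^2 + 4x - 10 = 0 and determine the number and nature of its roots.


For ax^2 + bx + c = 0, discriminant D = b^2 - 4ac
Here a = 1, b = 4, c = -10
D = (4)^2 - 4(1)(-10) = 16 + 40 = 56

D = 56 > 0 but not a perfect square
The equation has 2 distinct real irrational roots.

Discriminant = 56, 2 distinct real irrational roots


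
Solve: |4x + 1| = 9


An absolute value equation |expr| = 9 gives two cases:
Case 1: 4x + 1 = 9
  4x = 8, so x = 2
Case 2: 4x + 1 = -9
  4x = -10, so x = -5/2

x = -5/2, x = 2


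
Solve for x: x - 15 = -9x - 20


Starting with: x - 15 = -9x - 20
Move all x terms to left: (1 + 9)x = -20 + 15
Simplify: 10x = -5
Divide both sides by 10: x = -1/2

x = -1/2


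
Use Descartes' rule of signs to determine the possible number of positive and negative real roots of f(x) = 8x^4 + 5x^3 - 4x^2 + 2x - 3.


Descartes' rule of signs:

For positive roots, count sign changes in f(x) = 8x^4 + 5x^3 - 4x^2 + 2x - 3:
Signs of coefficients: +, +, -, +, -
Number of sign changes: 3
Possible positive real roots: 3, 1

For negative roots, examine f(-x) = 8x^4 - 5x^3 - 4x^2 - 2x - 3:
Signs of coefficients: +, -, -, -, -
Number of sign changes: 1
Possible negative real roots: 1

Positive roots: 3 or 1; Negative roots: 1


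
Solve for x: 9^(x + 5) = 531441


Express both sides with the same base.
531441 = 9^6
Since the bases match, equate exponents: x + 5 = 6
So x = 6 - (5) = 1

x = 1


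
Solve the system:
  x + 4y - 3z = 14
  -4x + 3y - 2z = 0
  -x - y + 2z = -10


Using Cramer's rule. Expand each determinant along the first row.
D  = 1*[3*2 - (-2)*(-1)] - 4*[(-4)*2 - (-2)*(-1)] + (-3)*[(-4)*(-1) - 3*(-1)]
  = 1*(4) - 4*(-10) + (-3)*(7) = 23
Dx = 14*[3*2 - (-2)*(-1)] - 4*[0*2 - (-2)*(-10)] + (-3)*[0*(-1) - 3*(-10)]
  = 14*(4) - 4*(-20) + (-3)*(30) = 46
Dy = 1*[0*2 - (-2)*(-10)] - 14*[(-4)*2 - (-2)*(-1)] + (-3)*[(-4)*(-10) - 0*(-1)]
  = 1*(-20) - 14*(-10) + (-3)*(40) = 0
Dz = 1*[3*(-10) - 0*(-1)] - 4*[(-4)*(-10) - 0*(-1)] + 14*[(-4)*(-1) - 3*(-1)]
  = 1*(-30) - 4*(40) + 14*(7) = -92
x = Dx/D = 46/23 = 2, y = Dy/D = 0/23 = 0, z = Dz/D = -92/23 = -4
Check eq1: (1)(2) + (4)(0) + (-3)(-4) = 14 = 14 ✓
Check eq2: (-4)(2) + (3)(0) + (-2)(-4) = 0 = 0 ✓
Check eq3: (-1)(2) + (-1)(0) + (2)(-4) = -10 = -10 ✓

x = 2, y = 0, z = -4


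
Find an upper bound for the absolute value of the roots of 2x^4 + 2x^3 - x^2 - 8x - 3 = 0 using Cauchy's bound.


Cauchy's bound: all roots r satisfy |r| <= 1 + max(|a_i/a_n|) for i = 0,...,n-1
where a_n is the leading coefficient.

Coefficients: [2, 2, -1, -8, -3]
Leading coefficient a_n = 2
Ratios |a_i/a_n|: 1, 1/2, 4, 3/2
Maximum ratio: 4
Cauchy's bound: |r| <= 1 + 4 = 5

Upper bound = 5


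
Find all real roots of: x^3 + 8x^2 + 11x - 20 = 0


Let p(x) = x^3 + 8x^2 + 11x - 20. By the rational root theorem (leading coefficient 1), any rational root is an integer divisor of 20: try ±1, ±2, ... in turn.
Test x = 1: value = 0 ✓, so (x - 1) is a factor.
Synthetic division by (x - 1): bring down 1; 1(1) + 8 = 9; 9(1) + 11 = 20; 20(1) - 20 = 0 → quotient x^2 + 9x + 20, remainder 0.
Solve the quadratic x^2 + 9x + 20 = 0: discriminant = 9^2 - 4(1)(20) = 81 - 80 = 1.
sqrt(1) = 1, so x = (-9 ± 1)/2: x = -4 or x = -5.

x = -5, x = -4, x = 1


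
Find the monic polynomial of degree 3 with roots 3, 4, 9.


A monic polynomial with roots 3, 4, 9 is:
p(x) = (x - 3)(x - 4)(x - 9)
After multiplying by (x - 3): x - 3
After multiplying by (x - 4): x^2 - 7x + 12
After multiplying by (x - 9): x^3 - 16x^2 + 75x - 108

x^3 - 16x^2 + 75x - 108


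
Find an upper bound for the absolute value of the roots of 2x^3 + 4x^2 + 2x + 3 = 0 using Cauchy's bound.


Cauchy's bound: all roots r satisfy |r| <= 1 + max(|a_i/a_n|) for i = 0,...,n-1
where a_n is the leading coefficient.

Coefficients: [2, 4, 2, 3]
Leading coefficient a_n = 2
Ratios |a_i/a_n|: 2, 1, 3/2
Maximum ratio: 2
Cauchy's bound: |r| <= 1 + 2 = 3

Upper bound = 3


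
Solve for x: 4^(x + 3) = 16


Express both sides with the same base.
16 = 4^2
Since the bases match, equate exponents: x + 3 = 2
So x = 2 - (3) = -1

x = -1


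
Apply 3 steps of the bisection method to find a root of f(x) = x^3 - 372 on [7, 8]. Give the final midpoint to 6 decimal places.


f(x) = x^3 - 372
f(7) = -29 < 0
f(8) = 140 > 0

Step 1: midpoint = (7.000000 + 8.000000)/2 = 7.500000
  f(7.500000) = 49.875000
  f(mid) > 0, so root is in [7.000000, 7.500000]

Step 2: midpoint = (7.000000 + 7.500000)/2 = 7.250000
  f(7.250000) = 9.078125
  f(mid) > 0, so root is in [7.000000, 7.250000]

Step 3: midpoint = (7.000000 + 7.250000)/2 = 7.125000
  f(7.125000) = -10.294922
  f(mid) < 0, so root is in [7.125000, 7.250000]

midpoint = 7.125000


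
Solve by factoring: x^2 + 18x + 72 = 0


We need two numbers that multiply to 72 and add to 18.
Those numbers are 6 and 12 (since 6 * 12 = 72 and 6 + 12 = 18).
So x^2 + 18x + 72 = (x + 6)(x + 12) = 0
Setting each factor to zero: x = -6 or x = -12

x = -12, x = -6


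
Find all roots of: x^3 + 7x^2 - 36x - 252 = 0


Let p(x) = x^3 + 7x^2 - 36x - 252. By the rational root theorem (leading coefficient 1), any rational root is an integer divisor of 252: try ±1, ±2, ... in turn.
Test x = 1: value = -280 ≠ 0.
Test x = -1: value = -210 ≠ 0.
Test x = 2: value = -288 ≠ 0.
Test x = -2: value = -160 ≠ 0.
Test x = 3: value = -270 ≠ 0.
Test x = -3: value = -108 ≠ 0.
Test x = 4: value = -220 ≠ 0.
Test x = -4: value = -60 ≠ 0.
Test x = 6: value = 0 ✓, so (x - 6) is a factor.
Synthetic division by (x - 6): bring down 1; 1(6) + 7 = 13; 13(6) - 36 = 42; 42(6) - 252 = 0 → quotient x^2 + 13x + 42, remainder 0.
Solve the quadratic x^2 + 13x + 42 = 0: discriminant = 13^2 - 4(1)(42) = 169 - 168 = 1.
sqrt(1) = 1, so x = (-13 ± 1)/2: x = -6 or x = -7.
Collecting all roots found:

x = -7, x = -6, x = 6


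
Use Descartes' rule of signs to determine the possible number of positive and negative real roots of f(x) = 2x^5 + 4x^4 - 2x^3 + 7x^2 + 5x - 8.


Descartes' rule of signs:

For positive roots, count sign changes in f(x) = 2x^5 + 4x^4 - 2x^3 + 7x^2 + 5x - 8:
Signs of coefficients: +, +, -, +, +, -
Number of sign changes: 3
Possible positive real roots: 3, 1

For negative roots, examine f(-x) = -2x^5 + 4x^4 + 2x^3 + 7x^2 - 5x - 8:
Signs of coefficients: -, +, +, +, -, -
Number of sign changes: 2
Possible negative real roots: 2, 0

Positive roots: 3 or 1; Negative roots: 2 or 0


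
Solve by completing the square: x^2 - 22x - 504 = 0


Start: x^2 - 22x - 504 = 0
Move constant: x^2 - 22x = 504
Half of -22 is -11, squared is 121
Add 121 to both sides: x^2 - 22x + 121 = 625
(x - 11)^2 = 625
x - 11 = ±25
x = 11 + 25 = 36 or x = 11 - 25 = -14

x = -14, x = 36


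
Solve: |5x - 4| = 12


An absolute value equation |expr| = 12 gives two cases:
Case 1: 5x - 4 = 12
  5x = 16, so x = 16/5
Case 2: 5x - 4 = -12
  5x = -8, so x = -8/5

x = -8/5, x = 16/5


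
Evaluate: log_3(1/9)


We need the exponent such that 3^? = 1/9
3^(-2) = 1/3^2 = 1/9
Therefore log_3(1/9) = -2

-2


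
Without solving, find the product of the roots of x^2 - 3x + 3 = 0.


By Vieta's formulas for ax^2 + bx + c = 0:
  Sum of roots = -b/a
  Product of roots = c/a

Here a = 1, b = -3, c = 3
Sum = -(-3)/1 = 3
Product = 3/1 = 3

Product = 3


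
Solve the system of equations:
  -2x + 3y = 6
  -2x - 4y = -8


Using Cramer's rule:
Determinant D = (-2)(-4) - (-2)(3) = 8 + 6 = 14
Dx = (6)(-4) - (-8)(3) = -24 + 24 = 0
Dy = (-2)(-8) - (-2)(6) = 16 + 12 = 28
x = Dx/D = 0/14 = 0
y = Dy/D = 28/14 = 2

x = 0, y = 2
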